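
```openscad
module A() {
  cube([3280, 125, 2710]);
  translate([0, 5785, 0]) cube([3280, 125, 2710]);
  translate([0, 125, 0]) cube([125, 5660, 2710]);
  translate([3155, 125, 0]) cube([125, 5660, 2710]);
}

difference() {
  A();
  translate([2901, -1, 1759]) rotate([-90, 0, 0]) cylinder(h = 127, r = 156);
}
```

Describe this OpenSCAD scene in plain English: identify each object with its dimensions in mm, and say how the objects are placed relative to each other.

A is the wall frame of a small rectangular building: four walls, each 2710 mm tall and 125 mm thick, enclosing a footprint 3280 mm (x) by 5910 mm (y) outside-to-outside, with no floor or roof. The front and back walls (the −y and +y sides) span the full width; the two side walls fit between them.

The house frame has a circular hole of radius 156 mm through its front wall, centred at (x = 2901, z = 1759).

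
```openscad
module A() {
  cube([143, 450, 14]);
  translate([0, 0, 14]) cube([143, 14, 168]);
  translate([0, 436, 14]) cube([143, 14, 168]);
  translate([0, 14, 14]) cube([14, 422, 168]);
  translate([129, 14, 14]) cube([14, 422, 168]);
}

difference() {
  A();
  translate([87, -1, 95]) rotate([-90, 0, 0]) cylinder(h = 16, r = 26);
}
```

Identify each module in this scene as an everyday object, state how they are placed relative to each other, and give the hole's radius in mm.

The subtracted cylinder has r = 26 mm.

A is an open box. The open box has a circular hole through its front wall. The hole's radius is 26 mm.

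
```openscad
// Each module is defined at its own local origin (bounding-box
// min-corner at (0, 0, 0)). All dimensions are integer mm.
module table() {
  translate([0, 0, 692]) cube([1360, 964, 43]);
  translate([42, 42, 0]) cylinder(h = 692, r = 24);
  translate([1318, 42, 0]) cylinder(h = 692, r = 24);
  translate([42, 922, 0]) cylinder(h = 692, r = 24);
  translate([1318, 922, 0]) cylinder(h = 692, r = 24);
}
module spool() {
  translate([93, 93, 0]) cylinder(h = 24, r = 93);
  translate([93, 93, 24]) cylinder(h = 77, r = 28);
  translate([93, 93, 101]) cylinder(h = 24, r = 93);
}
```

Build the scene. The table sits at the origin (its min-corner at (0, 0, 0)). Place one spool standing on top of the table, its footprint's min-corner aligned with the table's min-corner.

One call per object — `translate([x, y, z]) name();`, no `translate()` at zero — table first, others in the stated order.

table();
translate([0, 0, 735]) spool();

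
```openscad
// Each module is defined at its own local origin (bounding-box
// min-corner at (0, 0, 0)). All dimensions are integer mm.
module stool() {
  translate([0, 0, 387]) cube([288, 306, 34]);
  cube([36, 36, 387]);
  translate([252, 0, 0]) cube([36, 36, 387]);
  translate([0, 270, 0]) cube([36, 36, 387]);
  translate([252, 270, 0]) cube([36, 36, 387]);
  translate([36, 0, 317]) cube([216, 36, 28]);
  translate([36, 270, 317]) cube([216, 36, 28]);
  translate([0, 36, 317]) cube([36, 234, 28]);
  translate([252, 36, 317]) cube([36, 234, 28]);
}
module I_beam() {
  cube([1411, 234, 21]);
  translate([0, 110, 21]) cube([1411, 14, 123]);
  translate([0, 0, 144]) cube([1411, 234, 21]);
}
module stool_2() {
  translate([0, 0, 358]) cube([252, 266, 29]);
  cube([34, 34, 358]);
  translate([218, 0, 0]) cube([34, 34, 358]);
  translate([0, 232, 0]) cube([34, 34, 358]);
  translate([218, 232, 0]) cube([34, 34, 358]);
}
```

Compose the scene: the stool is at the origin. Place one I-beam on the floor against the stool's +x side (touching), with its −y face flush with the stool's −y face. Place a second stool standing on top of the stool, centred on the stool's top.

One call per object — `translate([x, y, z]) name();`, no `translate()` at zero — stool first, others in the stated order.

stool();
translate([288, 0, 0]) I_beam();
translate([18, 20, 421]) stool_2();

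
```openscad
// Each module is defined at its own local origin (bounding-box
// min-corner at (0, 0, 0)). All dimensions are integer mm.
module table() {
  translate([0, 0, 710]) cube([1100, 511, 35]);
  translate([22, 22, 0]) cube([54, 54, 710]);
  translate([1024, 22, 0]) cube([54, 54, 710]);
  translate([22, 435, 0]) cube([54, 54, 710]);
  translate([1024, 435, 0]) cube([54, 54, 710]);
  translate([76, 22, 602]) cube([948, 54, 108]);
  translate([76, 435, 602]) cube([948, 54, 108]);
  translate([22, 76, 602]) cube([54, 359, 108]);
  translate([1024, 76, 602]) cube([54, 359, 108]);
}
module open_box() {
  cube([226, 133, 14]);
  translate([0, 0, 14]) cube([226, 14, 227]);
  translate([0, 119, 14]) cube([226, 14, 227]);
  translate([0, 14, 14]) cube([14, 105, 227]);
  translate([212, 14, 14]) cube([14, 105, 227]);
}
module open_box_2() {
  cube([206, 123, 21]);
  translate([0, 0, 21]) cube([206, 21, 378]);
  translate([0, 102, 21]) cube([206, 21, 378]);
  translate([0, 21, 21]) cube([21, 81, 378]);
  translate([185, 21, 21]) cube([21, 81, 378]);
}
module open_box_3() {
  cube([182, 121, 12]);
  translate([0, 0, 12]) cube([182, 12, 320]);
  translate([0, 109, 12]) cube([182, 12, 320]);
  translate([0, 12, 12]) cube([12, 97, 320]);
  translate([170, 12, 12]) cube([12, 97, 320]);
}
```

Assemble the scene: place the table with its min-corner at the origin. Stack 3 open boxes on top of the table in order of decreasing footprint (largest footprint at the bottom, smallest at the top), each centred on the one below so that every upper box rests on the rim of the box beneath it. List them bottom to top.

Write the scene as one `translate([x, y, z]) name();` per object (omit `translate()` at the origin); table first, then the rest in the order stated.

table();
translate([437, 189, 745]) open_box();
translate([447, 194, 986]) open_box_2();
translate([459, 195, 1385]) open_box_3();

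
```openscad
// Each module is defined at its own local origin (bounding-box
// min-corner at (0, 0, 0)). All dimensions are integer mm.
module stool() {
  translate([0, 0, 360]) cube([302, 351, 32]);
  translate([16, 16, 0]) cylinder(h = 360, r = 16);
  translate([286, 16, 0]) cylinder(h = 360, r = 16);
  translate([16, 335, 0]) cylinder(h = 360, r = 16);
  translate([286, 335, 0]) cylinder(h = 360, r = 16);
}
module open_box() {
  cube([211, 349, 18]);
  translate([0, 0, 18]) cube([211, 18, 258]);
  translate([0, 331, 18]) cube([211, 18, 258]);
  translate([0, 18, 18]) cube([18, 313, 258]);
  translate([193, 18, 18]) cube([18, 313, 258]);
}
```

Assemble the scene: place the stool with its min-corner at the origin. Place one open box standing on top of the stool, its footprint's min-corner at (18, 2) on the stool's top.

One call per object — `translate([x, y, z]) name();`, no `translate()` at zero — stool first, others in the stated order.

stool();
translate([18, 2, 392]) open_box();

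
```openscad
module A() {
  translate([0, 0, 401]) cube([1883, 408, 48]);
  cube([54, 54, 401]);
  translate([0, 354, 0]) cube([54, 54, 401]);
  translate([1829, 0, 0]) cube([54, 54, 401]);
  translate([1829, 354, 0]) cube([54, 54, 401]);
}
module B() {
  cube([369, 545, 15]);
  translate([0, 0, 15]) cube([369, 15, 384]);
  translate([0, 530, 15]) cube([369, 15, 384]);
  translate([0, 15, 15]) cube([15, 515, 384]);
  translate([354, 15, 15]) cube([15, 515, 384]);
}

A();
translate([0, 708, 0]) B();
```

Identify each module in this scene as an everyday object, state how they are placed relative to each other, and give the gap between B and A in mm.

The open box's nearest face is 300 mm from the bench's +y face.

A is a bench. B is an open box. The open box is on the floor beside the bench on its +y side. The gap between the open box and the bench is 300 mm.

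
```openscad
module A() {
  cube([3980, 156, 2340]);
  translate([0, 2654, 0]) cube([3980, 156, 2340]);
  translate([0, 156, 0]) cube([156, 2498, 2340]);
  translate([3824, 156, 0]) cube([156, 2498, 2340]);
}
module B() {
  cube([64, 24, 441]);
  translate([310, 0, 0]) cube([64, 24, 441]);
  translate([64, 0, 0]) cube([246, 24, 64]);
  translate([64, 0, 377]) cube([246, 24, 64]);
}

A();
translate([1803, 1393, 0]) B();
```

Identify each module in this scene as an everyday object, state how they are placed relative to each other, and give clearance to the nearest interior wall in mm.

Clearances: x = 1647, y = 1237; minimum 1237 mm.

A is a house frame. B is a picture frame. The picture frame sits inside the house frame, centred. The clearance to the nearest interior wall is 1237 mm.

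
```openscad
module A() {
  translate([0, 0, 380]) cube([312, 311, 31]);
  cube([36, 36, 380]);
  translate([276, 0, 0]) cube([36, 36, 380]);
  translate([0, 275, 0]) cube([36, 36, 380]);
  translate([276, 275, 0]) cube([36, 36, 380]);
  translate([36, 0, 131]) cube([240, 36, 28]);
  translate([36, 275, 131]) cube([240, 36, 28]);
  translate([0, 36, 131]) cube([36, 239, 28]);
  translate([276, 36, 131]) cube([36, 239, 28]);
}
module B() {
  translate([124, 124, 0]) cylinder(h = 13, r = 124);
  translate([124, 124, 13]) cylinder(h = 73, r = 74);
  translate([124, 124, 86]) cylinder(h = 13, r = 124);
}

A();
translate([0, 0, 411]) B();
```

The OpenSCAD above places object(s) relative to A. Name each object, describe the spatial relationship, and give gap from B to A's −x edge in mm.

The spool's min-x is at 0; the stool's min-x is 0; gap = 0 mm.

A is a stool. B is a spool. The spool is on top of the stool. The gap from the spool to the stool's −x edge is 0 mm.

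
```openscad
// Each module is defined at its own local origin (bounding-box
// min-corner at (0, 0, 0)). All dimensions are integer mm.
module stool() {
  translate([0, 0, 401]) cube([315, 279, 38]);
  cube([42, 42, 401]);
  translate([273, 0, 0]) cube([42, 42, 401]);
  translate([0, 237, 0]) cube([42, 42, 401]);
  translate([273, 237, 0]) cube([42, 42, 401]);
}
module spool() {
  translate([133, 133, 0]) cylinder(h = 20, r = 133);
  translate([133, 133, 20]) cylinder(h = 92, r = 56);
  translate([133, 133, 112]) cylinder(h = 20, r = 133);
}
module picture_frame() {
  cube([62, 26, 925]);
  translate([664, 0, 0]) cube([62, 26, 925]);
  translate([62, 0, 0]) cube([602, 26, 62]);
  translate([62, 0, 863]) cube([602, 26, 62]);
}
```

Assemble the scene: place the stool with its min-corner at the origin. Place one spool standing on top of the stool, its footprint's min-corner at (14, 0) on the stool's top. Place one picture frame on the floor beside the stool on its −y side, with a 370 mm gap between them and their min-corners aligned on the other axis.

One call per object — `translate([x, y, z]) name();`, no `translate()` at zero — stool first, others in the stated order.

stool();
translate([14, 0, 439]) spool();
translate([0, -396, 0]) picture_frame();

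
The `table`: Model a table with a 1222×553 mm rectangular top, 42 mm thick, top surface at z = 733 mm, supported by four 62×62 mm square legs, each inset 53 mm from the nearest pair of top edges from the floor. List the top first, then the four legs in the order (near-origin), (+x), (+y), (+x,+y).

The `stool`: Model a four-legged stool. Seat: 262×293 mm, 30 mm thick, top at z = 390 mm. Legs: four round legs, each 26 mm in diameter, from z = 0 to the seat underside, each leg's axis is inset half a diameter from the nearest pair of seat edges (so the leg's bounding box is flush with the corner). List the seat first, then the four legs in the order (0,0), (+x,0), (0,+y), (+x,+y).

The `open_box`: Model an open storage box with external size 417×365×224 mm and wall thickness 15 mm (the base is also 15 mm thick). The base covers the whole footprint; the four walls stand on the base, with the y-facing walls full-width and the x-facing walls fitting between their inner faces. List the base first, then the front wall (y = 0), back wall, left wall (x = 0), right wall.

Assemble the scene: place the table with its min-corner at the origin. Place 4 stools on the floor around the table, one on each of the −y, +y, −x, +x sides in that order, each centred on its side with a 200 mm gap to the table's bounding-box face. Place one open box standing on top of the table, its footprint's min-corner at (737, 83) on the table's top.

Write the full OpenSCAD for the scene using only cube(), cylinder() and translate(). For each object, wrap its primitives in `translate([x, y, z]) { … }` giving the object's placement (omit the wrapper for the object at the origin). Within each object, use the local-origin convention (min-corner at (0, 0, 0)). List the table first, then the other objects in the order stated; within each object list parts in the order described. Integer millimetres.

translate([0, 0, 691]) cube([1222, 553, 42]);
translate([53, 53, 0]) cube([62, 62, 691]);
translate([1107, 53, 0]) cube([62, 62, 691]);
translate([53, 438, 0]) cube([62, 62, 691]);
translate([1107, 438, 0]) cube([62, 62, 691]);
translate([480, -493, 0]) {
  translate([0, 0, 360]) cube([262, 293, 30]);
  translate([13, 13, 0]) cylinder(h = 360, r = 13);
  translate([249, 13, 0]) cylinder(h = 360, r = 13);
  translate([13, 280, 0]) cylinder(h = 360, r = 13);
  translate([249, 280, 0]) cylinder(h = 360, r = 13);
}
translate([480, 753, 0]) {
  translate([0, 0, 360]) cube([262, 293, 30]);
  translate([13, 13, 0]) cylinder(h = 360, r = 13);
  translate([249, 13, 0]) cylinder(h = 360, r = 13);
  translate([13, 280, 0]) cylinder(h = 360, r = 13);
  translate([249, 280, 0]) cylinder(h = 360, r = 13);
}
translate([-462, 130, 0]) {
  translate([0, 0, 360]) cube([262, 293, 30]);
  translate([13, 13, 0]) cylinder(h = 360, r = 13);
  translate([249, 13, 0]) cylinder(h = 360, r = 13);
  translate([13, 280, 0]) cylinder(h = 360, r = 13);
  translate([249, 280, 0]) cylinder(h = 360, r = 13);
}
translate([1422, 130, 0]) {
  translate([0, 0, 360]) cube([262, 293, 30]);
  translate([13, 13, 0]) cylinder(h = 360, r = 13);
  translate([249, 13, 0]) cylinder(h = 360, r = 13);
  translate([13, 280, 0]) cylinder(h = 360, r = 13);
  translate([249, 280, 0]) cylinder(h = 360, r = 13);
}
translate([737, 83, 733]) {
  cube([417, 365, 15]);
  translate([0, 0, 15]) cube([417, 15, 209]);
  translate([0, 350, 15]) cube([417, 15, 209]);
  translate([0, 15, 15]) cube([15, 335, 209]);
  translate([402, 15, 15]) cube([15, 335, 209]);
}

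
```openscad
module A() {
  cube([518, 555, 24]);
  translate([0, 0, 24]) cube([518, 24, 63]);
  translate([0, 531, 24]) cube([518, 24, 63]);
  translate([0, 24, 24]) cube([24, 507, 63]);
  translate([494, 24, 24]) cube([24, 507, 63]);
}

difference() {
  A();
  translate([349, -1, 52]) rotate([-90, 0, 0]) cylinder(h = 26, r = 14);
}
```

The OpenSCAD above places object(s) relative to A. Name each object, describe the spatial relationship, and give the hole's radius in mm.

The subtracted cylinder has r = 14 mm.

A is an open box. The open box has a circular hole through its front wall. The hole's radius is 14 mm.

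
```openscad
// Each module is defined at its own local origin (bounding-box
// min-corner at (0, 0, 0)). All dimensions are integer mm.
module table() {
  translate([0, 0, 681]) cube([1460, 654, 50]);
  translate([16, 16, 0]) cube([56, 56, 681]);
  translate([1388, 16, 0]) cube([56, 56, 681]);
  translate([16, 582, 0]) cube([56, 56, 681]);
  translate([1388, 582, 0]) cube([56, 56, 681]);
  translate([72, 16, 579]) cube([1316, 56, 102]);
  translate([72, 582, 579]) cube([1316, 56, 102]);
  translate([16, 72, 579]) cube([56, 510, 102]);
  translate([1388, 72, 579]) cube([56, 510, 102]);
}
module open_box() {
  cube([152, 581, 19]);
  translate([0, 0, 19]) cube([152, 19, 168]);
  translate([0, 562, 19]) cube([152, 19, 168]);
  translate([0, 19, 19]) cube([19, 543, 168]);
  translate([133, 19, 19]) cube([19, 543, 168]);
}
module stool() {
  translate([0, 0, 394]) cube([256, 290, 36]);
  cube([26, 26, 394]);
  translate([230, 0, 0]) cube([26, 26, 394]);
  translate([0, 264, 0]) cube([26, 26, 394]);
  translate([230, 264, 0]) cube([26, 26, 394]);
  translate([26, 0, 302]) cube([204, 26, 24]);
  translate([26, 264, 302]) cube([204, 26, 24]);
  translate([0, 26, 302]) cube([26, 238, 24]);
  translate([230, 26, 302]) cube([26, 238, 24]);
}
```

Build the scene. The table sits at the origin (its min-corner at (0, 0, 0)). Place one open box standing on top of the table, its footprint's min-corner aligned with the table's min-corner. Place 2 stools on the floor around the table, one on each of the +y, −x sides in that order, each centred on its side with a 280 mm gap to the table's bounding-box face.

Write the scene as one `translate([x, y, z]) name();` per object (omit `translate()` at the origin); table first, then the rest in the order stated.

table();
translate([0, 0, 731]) open_box();
translate([602, 934, 0]) stool();
translate([-536, 182, 0]) stool();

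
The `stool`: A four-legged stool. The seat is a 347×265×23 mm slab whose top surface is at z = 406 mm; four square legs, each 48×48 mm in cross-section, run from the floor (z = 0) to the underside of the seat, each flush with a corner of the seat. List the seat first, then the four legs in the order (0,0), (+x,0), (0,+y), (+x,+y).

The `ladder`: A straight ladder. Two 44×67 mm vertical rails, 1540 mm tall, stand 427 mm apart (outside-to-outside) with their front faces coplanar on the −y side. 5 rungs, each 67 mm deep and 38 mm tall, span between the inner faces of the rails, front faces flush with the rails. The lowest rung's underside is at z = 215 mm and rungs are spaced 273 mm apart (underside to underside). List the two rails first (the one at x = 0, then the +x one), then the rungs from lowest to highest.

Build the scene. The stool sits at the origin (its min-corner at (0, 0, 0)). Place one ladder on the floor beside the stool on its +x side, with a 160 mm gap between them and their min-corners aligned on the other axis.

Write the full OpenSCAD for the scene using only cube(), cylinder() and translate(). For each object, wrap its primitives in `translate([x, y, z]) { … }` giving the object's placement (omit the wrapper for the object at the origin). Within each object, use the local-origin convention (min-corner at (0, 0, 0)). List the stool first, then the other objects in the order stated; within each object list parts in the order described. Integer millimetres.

translate([0, 0, 383]) cube([347, 265, 23]);
cube([48, 48, 383]);
translate([299, 0, 0]) cube([48, 48, 383]);
translate([0, 217, 0]) cube([48, 48, 383]);
translate([299, 217, 0]) cube([48, 48, 383]);
translate([507, 0, 0]) {
  cube([44, 67, 1540]);
  translate([383, 0, 0]) cube([44, 67, 1540]);
  translate([44, 0, 215]) cube([339, 67, 38]);
  translate([44, 0, 488]) cube([339, 67, 38]);
  translate([44, 0, 761]) cube([339, 67, 38]);
  translate([44, 0, 1034]) cube([339, 67, 38]);
  translate([44, 0, 1307]) cube([339, 67, 38]);
}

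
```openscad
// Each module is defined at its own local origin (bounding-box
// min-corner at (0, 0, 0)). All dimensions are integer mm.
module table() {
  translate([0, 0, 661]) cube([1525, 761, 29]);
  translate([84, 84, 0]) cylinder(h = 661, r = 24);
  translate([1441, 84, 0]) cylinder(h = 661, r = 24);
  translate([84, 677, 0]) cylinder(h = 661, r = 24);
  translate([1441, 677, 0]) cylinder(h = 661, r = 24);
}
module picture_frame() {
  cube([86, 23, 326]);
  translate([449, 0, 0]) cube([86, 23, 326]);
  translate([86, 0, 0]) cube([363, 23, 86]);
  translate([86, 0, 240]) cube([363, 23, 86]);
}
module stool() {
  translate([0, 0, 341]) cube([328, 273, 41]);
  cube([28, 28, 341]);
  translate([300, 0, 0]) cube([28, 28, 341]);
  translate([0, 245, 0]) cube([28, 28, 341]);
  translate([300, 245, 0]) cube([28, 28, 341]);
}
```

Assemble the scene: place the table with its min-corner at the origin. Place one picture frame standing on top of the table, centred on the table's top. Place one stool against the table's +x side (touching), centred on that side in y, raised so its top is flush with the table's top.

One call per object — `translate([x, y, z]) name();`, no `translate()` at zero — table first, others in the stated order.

table();
translate([495, 369, 690]) picture_frame();
translate([1525, 244, 308]) stool();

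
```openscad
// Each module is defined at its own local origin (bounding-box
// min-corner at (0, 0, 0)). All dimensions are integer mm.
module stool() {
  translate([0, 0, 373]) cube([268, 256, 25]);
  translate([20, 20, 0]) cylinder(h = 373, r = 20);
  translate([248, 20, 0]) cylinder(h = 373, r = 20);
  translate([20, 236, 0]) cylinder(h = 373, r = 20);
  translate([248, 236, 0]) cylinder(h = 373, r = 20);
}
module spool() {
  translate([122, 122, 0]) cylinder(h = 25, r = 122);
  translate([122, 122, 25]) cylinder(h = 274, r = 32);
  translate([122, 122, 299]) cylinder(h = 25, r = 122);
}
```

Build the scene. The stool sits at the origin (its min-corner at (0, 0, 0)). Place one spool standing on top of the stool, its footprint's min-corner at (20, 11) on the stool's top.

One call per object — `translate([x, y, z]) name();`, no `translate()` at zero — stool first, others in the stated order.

stool();
translate([20, 11, 398]) spool();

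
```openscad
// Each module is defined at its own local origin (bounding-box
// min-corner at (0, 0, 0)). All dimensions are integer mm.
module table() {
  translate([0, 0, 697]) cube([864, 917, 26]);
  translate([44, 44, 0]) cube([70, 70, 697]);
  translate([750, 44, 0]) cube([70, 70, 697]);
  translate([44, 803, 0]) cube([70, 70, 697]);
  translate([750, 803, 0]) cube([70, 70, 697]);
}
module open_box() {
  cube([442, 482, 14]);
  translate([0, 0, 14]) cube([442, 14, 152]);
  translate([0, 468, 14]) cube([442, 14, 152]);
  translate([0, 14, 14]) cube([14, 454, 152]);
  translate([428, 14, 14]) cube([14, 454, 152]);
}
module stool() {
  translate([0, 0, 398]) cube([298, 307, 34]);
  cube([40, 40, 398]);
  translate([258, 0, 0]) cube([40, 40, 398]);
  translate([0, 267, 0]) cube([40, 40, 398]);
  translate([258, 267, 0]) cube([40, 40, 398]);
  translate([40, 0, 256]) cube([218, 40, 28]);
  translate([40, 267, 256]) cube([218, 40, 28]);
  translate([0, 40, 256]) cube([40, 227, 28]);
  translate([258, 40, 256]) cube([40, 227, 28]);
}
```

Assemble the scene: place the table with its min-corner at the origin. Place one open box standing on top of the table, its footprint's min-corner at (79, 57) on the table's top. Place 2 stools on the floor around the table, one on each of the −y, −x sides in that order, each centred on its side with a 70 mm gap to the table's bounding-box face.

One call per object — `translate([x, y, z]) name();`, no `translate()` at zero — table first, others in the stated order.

table();
translate([79, 57, 723]) open_box();
translate([283, -377, 0]) stool();
translate([-368, 305, 0]) stool();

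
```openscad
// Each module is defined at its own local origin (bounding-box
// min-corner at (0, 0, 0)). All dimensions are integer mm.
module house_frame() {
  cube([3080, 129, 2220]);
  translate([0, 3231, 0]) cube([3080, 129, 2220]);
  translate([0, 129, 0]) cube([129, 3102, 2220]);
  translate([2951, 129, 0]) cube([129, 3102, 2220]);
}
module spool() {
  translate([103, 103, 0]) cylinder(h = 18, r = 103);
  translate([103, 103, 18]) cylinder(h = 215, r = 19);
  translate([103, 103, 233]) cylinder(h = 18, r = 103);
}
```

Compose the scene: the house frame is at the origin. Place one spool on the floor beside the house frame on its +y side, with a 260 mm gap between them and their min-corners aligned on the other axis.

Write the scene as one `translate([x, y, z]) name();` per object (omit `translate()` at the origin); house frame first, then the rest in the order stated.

house_frame();
translate([0, 3620, 0]) spool();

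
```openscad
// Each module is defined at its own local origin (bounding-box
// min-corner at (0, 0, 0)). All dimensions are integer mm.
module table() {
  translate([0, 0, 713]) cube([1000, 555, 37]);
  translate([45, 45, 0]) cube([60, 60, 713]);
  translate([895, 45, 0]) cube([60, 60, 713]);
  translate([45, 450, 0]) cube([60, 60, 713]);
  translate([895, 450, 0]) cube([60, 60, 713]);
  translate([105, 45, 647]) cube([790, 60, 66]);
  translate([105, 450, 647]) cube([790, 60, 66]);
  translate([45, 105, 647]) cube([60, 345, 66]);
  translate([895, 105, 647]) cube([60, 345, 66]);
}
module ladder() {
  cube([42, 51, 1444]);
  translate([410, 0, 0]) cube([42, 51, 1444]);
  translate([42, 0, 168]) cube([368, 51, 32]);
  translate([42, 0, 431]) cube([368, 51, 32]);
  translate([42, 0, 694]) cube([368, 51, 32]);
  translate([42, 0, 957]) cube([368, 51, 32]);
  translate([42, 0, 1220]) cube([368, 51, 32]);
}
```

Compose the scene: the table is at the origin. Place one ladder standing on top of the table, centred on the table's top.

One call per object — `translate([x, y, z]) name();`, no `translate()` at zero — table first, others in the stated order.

table();
translate([274, 252, 750]) ladder();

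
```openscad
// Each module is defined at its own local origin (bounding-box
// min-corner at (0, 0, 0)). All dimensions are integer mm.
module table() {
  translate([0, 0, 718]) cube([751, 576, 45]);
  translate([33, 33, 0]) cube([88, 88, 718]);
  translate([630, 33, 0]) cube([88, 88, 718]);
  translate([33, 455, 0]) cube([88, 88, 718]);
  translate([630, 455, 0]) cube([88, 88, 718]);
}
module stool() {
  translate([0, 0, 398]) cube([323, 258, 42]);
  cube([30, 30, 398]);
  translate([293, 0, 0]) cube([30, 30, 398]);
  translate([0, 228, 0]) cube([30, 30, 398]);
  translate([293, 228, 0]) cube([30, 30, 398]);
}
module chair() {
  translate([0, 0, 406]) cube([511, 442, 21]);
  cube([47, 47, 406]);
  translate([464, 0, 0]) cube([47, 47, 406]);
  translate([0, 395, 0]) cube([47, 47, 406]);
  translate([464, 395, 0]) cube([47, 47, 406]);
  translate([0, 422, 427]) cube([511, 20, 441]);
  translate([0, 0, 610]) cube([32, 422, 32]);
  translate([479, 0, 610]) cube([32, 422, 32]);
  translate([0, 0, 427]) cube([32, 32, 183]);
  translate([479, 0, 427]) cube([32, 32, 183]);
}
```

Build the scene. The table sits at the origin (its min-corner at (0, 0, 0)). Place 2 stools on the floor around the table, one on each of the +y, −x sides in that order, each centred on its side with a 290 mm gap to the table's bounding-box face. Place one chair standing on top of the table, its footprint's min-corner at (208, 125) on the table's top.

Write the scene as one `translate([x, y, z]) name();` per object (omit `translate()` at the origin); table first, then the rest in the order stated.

table();
translate([214, 866, 0]) stool();
translate([-613, 159, 0]) stool();
translate([208, 125, 763]) chair();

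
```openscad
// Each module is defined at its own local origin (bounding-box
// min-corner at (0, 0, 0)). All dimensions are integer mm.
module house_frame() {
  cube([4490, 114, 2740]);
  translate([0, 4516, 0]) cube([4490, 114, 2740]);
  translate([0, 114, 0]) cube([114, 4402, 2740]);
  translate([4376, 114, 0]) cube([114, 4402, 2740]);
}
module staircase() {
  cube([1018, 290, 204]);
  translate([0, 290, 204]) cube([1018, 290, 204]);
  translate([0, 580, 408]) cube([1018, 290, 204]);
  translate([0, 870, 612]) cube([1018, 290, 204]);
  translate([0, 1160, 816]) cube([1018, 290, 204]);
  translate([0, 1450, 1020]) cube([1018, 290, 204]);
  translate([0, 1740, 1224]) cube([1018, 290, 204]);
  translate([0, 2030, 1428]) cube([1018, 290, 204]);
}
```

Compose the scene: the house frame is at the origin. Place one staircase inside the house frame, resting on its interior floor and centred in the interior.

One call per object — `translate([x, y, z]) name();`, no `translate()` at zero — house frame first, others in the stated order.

house_frame();
translate([1736, 1155, 0]) staircase();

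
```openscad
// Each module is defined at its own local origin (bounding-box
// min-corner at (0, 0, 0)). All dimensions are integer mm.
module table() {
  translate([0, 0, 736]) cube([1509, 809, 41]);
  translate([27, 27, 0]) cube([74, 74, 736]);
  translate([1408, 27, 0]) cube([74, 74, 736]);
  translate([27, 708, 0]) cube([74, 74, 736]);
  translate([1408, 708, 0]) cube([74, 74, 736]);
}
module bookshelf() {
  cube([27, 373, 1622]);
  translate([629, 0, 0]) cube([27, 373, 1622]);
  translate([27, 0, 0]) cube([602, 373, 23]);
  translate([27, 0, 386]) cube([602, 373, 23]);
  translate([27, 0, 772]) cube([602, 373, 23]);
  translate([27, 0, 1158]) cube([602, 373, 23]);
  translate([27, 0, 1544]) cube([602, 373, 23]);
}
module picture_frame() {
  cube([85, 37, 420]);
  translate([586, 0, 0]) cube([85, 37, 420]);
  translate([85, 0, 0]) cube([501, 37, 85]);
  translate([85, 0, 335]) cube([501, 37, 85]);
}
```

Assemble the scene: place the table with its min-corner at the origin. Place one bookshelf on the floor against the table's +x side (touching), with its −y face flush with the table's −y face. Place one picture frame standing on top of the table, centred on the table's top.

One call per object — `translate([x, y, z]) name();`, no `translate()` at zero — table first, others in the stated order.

table();
translate([1509, 0, 0]) bookshelf();
translate([419, 386, 777]) picture_frame();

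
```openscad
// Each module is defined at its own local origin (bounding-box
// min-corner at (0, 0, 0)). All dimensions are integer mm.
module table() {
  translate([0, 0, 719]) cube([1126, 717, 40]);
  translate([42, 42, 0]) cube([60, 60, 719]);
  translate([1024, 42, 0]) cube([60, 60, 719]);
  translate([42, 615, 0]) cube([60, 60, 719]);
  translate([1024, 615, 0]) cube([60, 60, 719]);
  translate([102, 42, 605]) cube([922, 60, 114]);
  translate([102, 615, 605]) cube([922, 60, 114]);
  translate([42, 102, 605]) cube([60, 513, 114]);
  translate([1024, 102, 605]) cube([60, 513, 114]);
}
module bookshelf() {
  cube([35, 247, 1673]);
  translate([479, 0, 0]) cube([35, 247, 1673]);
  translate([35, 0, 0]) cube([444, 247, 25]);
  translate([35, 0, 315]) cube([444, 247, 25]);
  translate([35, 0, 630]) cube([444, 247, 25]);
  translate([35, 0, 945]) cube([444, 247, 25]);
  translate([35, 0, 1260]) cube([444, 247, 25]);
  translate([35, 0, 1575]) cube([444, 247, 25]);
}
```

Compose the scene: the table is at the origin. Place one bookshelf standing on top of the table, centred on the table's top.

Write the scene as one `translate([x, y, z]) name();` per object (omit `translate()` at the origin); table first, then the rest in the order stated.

table();
translate([306, 235, 759]) bookshelf();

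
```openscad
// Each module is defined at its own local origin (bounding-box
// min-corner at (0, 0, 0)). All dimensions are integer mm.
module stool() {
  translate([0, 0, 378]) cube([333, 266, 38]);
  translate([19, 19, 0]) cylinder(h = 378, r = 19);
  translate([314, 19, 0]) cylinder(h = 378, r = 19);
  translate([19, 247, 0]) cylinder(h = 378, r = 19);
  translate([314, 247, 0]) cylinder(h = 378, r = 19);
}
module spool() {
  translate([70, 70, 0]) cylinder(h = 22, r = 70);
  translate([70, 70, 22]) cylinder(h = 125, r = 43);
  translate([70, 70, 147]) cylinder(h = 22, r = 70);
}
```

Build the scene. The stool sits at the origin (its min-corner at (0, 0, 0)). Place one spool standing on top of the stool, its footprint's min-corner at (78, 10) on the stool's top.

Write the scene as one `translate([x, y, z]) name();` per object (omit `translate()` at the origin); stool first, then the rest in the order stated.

stool();
translate([78, 10, 416]) spool();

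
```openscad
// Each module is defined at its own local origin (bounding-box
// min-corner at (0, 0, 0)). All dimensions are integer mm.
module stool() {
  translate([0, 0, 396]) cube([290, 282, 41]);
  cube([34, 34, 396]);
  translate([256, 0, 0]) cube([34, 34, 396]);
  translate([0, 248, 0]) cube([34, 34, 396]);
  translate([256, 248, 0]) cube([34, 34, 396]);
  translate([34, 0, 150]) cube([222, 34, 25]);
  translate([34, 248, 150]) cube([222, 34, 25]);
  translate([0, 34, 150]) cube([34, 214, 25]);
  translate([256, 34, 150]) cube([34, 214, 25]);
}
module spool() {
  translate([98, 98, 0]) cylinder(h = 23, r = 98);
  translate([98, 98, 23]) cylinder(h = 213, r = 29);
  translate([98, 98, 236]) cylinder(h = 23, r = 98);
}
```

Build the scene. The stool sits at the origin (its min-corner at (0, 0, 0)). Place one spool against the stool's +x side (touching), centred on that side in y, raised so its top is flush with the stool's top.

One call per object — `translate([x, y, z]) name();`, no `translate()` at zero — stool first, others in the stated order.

stool();
translate([290, 43, 178]) spool();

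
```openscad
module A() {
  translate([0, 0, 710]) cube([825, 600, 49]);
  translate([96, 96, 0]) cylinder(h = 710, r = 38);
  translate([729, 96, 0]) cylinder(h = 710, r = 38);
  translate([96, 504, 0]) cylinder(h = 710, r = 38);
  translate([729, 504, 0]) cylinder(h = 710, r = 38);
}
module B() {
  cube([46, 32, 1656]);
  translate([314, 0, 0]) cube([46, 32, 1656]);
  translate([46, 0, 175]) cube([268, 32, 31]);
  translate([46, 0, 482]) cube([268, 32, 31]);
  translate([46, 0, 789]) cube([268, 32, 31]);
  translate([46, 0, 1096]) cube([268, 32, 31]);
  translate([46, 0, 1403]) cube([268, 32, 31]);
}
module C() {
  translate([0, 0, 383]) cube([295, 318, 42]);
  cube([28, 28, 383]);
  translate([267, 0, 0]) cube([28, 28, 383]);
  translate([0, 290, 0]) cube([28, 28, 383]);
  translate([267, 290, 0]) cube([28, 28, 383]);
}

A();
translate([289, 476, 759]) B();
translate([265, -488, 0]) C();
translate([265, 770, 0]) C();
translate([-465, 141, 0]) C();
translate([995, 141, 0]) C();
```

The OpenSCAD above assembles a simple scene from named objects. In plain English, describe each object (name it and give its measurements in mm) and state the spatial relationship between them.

A is a table with a 825×600 mm rectangular top, 49 mm thick, top surface at z = 759 mm, supported by four round legs of 76 mm diameter, each leg's bounding box inset 58 mm from the nearest pair of top edges, running from the floor.

B is a straight ladder. Two 46×32 mm vertical rails, 1656 mm tall, stand 360 mm apart (outside-to-outside) with their front faces coplanar on the −y side. 5 rungs, each 32 mm deep and 31 mm tall, span between the inner faces of the rails, front faces flush with the rails. The lowest rung's underside is at z = 175 mm and rungs are spaced 307 mm apart (underside to underside).

C is a four-legged stool. The seat is a 295×318×42 mm slab whose top surface is at z = 425 mm; four square legs, each 28×28 mm in cross-section, run from the floor (z = 0) to the underside of the seat, each flush with a corner of the seat.

The ladder is on top of the table. Four stools sit around the table at the −y, +y, −x, +x sides.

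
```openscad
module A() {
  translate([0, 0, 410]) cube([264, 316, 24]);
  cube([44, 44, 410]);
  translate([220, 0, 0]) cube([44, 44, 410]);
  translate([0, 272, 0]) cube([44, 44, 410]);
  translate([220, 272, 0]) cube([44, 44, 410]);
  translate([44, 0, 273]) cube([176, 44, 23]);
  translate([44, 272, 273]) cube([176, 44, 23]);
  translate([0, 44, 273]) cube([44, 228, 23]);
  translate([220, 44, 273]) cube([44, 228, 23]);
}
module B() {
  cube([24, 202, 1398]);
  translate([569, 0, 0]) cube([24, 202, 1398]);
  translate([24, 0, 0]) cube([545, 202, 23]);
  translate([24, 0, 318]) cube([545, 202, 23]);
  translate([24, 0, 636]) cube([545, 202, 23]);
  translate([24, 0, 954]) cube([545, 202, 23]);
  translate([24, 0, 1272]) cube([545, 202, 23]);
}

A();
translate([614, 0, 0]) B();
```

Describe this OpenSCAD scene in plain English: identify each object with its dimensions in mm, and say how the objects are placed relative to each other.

A is a simple wooden stool: a rectangular seat 264 mm (x) by 316 mm (y), 24 mm thick, top face at z = 434 mm, on four square legs, each 44×44 mm in cross-section. The legs rest on z = 0, each flush with a corner of the seat. Four stretchers, 44 mm wide and 23 mm tall, connect adjacent legs with their undersides at z = 273 mm, each running between the inner faces of the legs it joins and aligned with the legs' outer faces on the other axis.

B is an open bookshelf. Two side panels, each 24 mm thick, 202 mm deep and 1398 mm tall, stand 593 mm apart (outside-to-outside). Between them sit 5 shelves, each 23 mm thick and 202 mm deep, spanning the full gap between the sides. The bottom shelf rests on the floor (its underside at z = 0) and the clear gap between one shelf's top and the next shelf's underside is 295 mm.

The bookshelf is on the floor beside the stool on its +x side.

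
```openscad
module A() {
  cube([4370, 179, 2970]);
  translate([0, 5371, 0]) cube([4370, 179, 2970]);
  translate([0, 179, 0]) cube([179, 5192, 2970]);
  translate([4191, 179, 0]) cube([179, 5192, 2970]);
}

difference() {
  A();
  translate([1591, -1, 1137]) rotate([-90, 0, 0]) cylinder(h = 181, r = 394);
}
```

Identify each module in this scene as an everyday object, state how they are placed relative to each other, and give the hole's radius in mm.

The subtracted cylinder has r = 394 mm.

A is a house frame. The house frame has a circular hole through its front wall. The hole's radius is 394 mm.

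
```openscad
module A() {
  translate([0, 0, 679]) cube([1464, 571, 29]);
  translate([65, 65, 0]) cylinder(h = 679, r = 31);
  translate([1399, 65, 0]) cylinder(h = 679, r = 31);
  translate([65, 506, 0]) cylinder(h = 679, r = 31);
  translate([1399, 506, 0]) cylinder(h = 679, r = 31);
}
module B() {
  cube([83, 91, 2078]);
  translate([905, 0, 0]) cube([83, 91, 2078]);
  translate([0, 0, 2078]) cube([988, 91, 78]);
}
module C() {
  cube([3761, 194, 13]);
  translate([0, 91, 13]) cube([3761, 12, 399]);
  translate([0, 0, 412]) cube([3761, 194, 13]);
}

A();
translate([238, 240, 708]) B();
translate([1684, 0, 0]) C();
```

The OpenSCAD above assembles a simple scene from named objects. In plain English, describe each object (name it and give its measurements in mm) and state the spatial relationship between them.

A is a rectangular dining table. The top is 1464×571×29 mm with its upper surface at z = 708 mm. It stands on four round legs of 62 mm diameter, each leg's bounding box inset 34 mm from the nearest pair of top edges, running from the floor to the underside of the top.

B is a rectangular door frame: two vertical jambs of 83×91 mm section, 2078 mm tall, with a clear opening 822 mm wide between their inner faces. A header 78 mm tall and 91 mm deep lies on top of the jambs and spans the full outside width.

C is an I-beam lying along x, 3761 mm long. Overall section height 425 mm. Two flanges 194 mm wide (y) and 13 mm thick, one on the floor and one at the top; a web 12 mm thick runs between them, centred on the flange width.

The door frame is on top of the table, centred. The I-beam is on the floor beside the table on its +x side.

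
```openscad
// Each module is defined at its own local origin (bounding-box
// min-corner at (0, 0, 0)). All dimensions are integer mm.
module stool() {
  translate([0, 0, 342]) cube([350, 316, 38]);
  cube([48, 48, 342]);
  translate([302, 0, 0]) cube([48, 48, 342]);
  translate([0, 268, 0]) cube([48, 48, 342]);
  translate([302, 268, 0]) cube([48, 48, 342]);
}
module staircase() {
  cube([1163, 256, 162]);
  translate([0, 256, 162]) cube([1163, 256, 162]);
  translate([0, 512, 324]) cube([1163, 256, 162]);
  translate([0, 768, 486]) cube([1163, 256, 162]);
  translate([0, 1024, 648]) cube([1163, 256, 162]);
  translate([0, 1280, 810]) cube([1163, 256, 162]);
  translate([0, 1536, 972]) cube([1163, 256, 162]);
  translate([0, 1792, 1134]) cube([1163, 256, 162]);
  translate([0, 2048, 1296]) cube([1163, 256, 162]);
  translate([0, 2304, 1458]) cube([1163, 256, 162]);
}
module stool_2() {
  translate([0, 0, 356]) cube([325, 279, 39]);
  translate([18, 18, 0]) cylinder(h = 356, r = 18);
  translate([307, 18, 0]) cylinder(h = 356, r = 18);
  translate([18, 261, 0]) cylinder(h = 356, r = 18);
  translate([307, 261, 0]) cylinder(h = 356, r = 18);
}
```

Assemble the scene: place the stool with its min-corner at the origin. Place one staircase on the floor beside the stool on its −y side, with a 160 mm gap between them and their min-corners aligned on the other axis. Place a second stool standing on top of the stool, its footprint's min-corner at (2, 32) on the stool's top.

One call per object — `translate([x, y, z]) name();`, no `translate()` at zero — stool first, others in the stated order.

stool();
translate([0, -2720, 0]) staircase();
translate([2, 32, 380]) stool_2();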